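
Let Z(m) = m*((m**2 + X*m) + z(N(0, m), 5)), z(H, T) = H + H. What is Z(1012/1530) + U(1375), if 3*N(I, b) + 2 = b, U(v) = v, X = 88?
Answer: 632685191171/447697125 ≈ 1413.2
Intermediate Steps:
N(I, b) = -2/3 + b/3
z(H, T) = 2*H
Z(m) = m*(-4/3 + m**2 + 266*m/3) (Z(m) = m*((m**2 + 88*m) + 2*(-2/3 + m/3)) = m*((m**2 + 88*m) + (-4/3 + 2*m/3)) = m*(-4/3 + m**2 + 266*m/3))
Z(1012/1530) + U(1375) = (1012/1530)*(-4 + 3*(1012/1530)**2 + 266*(1012/1530))/3 + 1375 = (1012*(1/1530))*(-4 + 3*(1012*(1/1530))**2 + 266*(1012*(1/1530)))/3 + 1375 = (1/3)*(506/765)*(-4 + 3*(506/765)**2 + 266*(506/765)) + 1375 = (1/3)*(506/765)*(-4 + 3*(256036/585225) + 134596/765) + 1375 = (1/3)*(506/765)*(-4 + 256036/195075 + 134596/765) + 1375 = (1/3)*(506/765)*(33797716/195075) + 1375 = 17101644296/447697125 + 1375 = 632685191171/447697125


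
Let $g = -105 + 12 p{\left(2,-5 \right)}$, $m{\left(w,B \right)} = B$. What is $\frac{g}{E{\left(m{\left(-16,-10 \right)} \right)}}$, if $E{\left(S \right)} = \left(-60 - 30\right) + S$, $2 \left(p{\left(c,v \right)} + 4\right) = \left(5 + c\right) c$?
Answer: $\frac{69}{100} \approx 0.69$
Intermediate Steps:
$p{\left(c,v \right)} = -4 + \frac{c \left(5 + c\right)}{2}$ ($p{\left(c,v \right)} = -4 + \frac{\left(5 + c\right) c}{2} = -4 + \frac{c \left(5 + c\right)}{2}$)
$E{\left(S \right)} = -90 + S$
$g = -69$ ($g = -105 + 12 \left(-4 + \frac{2^{2}}{2} + \frac{5}{2} \cdot 2\right) = -105 + 12 \left(-4 + \frac{1}{2} \cdot 4 + 5\right) = -105 + 12 \left(-4 + 2 + 5\right) = -105 + 12 \cdot 3 = -105 + 36 = -69$)
$\frac{g}{E{\left(m{\left(-16,-10 \right)} \right)}} = - \frac{69}{-90 - 10} = - \frac{69}{-100} = \left(-69\right) \left(- \frac{1}{100}\right) = \frac{69}{100}$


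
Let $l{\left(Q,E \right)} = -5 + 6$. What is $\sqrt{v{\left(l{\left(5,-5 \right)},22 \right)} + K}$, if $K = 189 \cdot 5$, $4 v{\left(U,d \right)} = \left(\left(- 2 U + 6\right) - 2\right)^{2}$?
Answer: $\sqrt{946} \approx 30.757$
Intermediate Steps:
$l{\left(Q,E \right)} = 1$
$v{\left(U,d \right)} = \frac{\left(4 - 2 U\right)^{2}}{4}$ ($v{\left(U,d \right)} = \frac{\left(\left(- 2 U + 6\right) - 2\right)^{2}}{4} = \frac{\left(\left(6 - 2 U\right) - 2\right)^{2}}{4} = \frac{\left(4 - 2 U\right)^{2}}{4}$)
$K = 945$
$\sqrt{v{\left(l{\left(5,-5 \right)},22 \right)} + K} = \sqrt{\left(-2 + 1\right)^{2} + 945} = \sqrt{\left(-1\right)^{2} + 945} = \sqrt{1 + 945} = \sqrt{946}$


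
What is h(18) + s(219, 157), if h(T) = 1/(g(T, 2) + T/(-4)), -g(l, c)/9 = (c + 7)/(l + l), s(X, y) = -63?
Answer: -1705/27 ≈ -63.148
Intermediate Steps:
g(l, c) = -9*(7 + c)/(2*l) (g(l, c) = -9*(c + 7)/(l + l) = -9*(7 + c)/(2*l))
h(T) = 1/(-81/(2*T) - T/4) (h(T) = 1/(9*(-7 - 1*2)/(2*T) + T/(-4)) = 1/(9*(-7 - 2)/(2*T) + T*(-¼)) = 1/((9/2)*(-9)/T - T/4) = 1/(-81/(2*T) - T/4))
h(18) + s(219, 157) = -4*18/(162 + 18²) - 63 = -4*18/(162 + 324) - 63 = -4*18/486 - 63 = -4*18*1/486 - 63 = -4/27 - 63 = -1705/27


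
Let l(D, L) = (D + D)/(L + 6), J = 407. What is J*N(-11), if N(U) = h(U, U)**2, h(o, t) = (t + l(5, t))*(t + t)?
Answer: 33290972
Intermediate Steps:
l(D, L) = 2*D/(6 + L) (l(D, L) = (2*D)/(6 + L) = 2*D/(6 + L))
h(o, t) = 2*t*(t + 10/(6 + t)) (h(o, t) = (t + 2*5/(6 + t))*(t + t) = (t + 10/(6 + t))*(2*t) = 2*t*(t + 10/(6 + t)))
N(U) = 4*U**2*(10 + U*(6 + U))**2/(6 + U)**2 (N(U) = (2*U*(10 + U*(6 + U))/(6 + U))**2 = 4*U**2*(10 + U*(6 + U))**2/(6 + U)**2)
J*N(-11) = 407*(4*(-11)**2*(10 - 11*(6 - 11))**2/(6 - 11)**2) = 407*(4*121*(10 - 11*(-5))**2/(-5)**2) = 407*(4*121*(1/25)*(10 + 55)**2) = 407*(4*121*(1/25)*65**2) = 407*(4*121*(1/25)*4225) = 407*81796 = 33290972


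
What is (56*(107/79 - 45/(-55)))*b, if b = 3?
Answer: 317184/869 ≈ 365.00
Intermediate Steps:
(56*(107/79 - 45/(-55)))*b = (56*(107/79 - 45/(-55)))*3 = (56*(107*(1/79) - 45*(-1/55)))*3 = (56*(107/79 + 9/11))*3 = (56*(1888/869))*3 = (105728/869)*3 = 317184/869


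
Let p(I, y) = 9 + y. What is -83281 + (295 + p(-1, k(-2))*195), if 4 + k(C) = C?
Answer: -82401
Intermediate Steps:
k(C) = -4 + C
-83281 + (295 + p(-1, k(-2))*195) = -83281 + (295 + (9 + (-4 - 2))*195) = -83281 + (295 + (9 - 6)*195) = -83281 + (295 + 3*195) = -83281 + (295 + 585) = -83281 + 880 = -82401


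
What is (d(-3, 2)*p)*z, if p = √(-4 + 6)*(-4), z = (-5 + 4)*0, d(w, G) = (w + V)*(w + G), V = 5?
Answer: 0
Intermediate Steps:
d(w, G) = (5 + w)*(G + w) (d(w, G) = (w + 5)*(w + G) = (5 + w)*(G + w))
z = 0 (z = -1*0 = 0)
p = -4*√2 (p = √2*(-4) = -4*√2 ≈ -5.6569)
(d(-3, 2)*p)*z = (((-3)² + 5*2 + 5*(-3) + 2*(-3))*(-4*√2))*0 = ((9 + 10 - 15 - 6)*(-4*√2))*0 = -(-8)*√2*0 = (8*√2)*0 = 0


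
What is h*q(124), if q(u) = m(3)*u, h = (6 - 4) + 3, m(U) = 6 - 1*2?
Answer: 2480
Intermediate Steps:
m(U) = 4 (m(U) = 6 - 2 = 4)
h = 5 (h = 2 + 3 = 5)
q(u) = 4*u
h*q(124) = 5*(4*124) = 5*496 = 2480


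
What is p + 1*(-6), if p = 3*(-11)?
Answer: -39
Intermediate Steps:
p = -33
p + 1*(-6) = -33 + 1*(-6) = -33 - 6 = -39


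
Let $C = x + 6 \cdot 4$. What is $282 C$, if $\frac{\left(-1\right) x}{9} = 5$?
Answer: $-5922$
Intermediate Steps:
$x = -45$ ($x = \left(-9\right) 5 = -45$)
$C = -21$ ($C = -45 + 6 \cdot 4 = -45 + 24 = -21$)
$282 C = 282 \left(-21\right) = -5922$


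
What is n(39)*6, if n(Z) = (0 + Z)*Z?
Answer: 9126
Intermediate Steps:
n(Z) = Z**2 (n(Z) = Z*Z = Z**2)
n(39)*6 = 39**2*6 = 1521*6 = 9126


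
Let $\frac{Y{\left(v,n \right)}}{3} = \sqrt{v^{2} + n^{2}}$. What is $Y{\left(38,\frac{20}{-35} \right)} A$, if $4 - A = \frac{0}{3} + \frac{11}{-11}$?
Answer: $\frac{30 \sqrt{17693}}{7} \approx 570.06$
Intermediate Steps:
$Y{\left(v,n \right)} = 3 \sqrt{n^{2} + v^{2}}$ ($Y{\left(v,n \right)} = 3 \sqrt{v^{2} + n^{2}} = 3 \sqrt{n^{2} + v^{2}}$)
$A = 5$ ($A = 4 - \left(\frac{0}{3} + \frac{11}{-11}\right) = 4 - \left(0 \cdot \frac{1}{3} + 11 \left(- \frac{1}{11}\right)\right) = 4 - \left(0 - 1\right) = 4 - -1 = 4 + 1 = 5$)
$Y{\left(38,\frac{20}{-35} \right)} A = 3 \sqrt{\left(\frac{20}{-35}\right)^{2} + 38^{2}} \cdot 5 = 3 \sqrt{\left(20 \left(- \frac{1}{35}\right)\right)^{2} + 1444} \cdot 5 = 3 \sqrt{\left(- \frac{4}{7}\right)^{2} + 1444} \cdot 5 = 3 \sqrt{\frac{16}{49} + 1444} \cdot 5 = 3 \sqrt{\frac{70772}{49}} \cdot 5 = 3 \frac{2 \sqrt{17693}}{7} \cdot 5 = \frac{6 \sqrt{17693}}{7} \cdot 5 = \frac{30 \sqrt{17693}}{7}$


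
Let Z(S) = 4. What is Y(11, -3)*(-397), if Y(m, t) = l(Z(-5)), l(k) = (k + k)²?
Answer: -25408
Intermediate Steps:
l(k) = 4*k² (l(k) = (2*k)² = 4*k²)
Y(m, t) = 64 (Y(m, t) = 4*4² = 4*16 = 64)
Y(11, -3)*(-397) = 64*(-397) = -25408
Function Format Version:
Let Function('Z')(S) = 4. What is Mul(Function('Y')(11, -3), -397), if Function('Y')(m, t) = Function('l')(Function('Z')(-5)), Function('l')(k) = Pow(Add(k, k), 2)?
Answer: -25408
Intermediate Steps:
Function('l')(k) = Mul(4, Pow(k, 2)) (Function('l')(k) = Pow(Mul(2, k), 2) = Mul(4, Pow(k, 2)))
Function('Y')(m, t) = 64 (Function('Y')(m, t) = Mul(4, Pow(4, 2)) = Mul(4, 16) = 64)
Mul(Function('Y')(11, -3), -397) = Mul(64, -397) = -25408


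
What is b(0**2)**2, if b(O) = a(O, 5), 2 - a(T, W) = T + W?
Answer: 9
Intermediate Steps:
a(T, W) = 2 - T - W (a(T, W) = 2 - (T + W) = 2 + (-T - W) = 2 - T - W)
b(O) = -3 - O (b(O) = 2 - O - 1*5 = 2 - O - 5 = -3 - O)
b(0**2)**2 = (-3 - 1*0**2)**2 = (-3 - 1*0)**2 = (-3 + 0)**2 = (-3)**2 = 9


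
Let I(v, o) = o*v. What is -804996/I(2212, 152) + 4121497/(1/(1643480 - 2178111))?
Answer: -185215720142695241/84056 ≈ -2.2035e+12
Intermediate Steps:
-804996/I(2212, 152) + 4121497/(1/(1643480 - 2178111)) = -804996/(152*2212) + 4121497/(1/(1643480 - 2178111)) = -804996/336224 + 4121497/(1/(-534631)) = -804996*1/336224 + 4121497/(-1/534631) = -201249/84056 + 4121497*(-534631) = -201249/84056 - 2203480062607 = -185215720142695241/84056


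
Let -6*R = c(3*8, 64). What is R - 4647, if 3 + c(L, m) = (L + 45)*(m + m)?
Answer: -12237/2 ≈ -6118.5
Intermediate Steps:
c(L, m) = -3 + 2*m*(45 + L) (c(L, m) = -3 + (L + 45)*(m + m) = -3 + (45 + L)*(2*m) = -3 + 2*m*(45 + L))
R = -2943/2 (R = -(-3 + 90*64 + 2*(3*8)*64)/6 = -(-3 + 5760 + 2*24*64)/6 = -(-3 + 5760 + 3072)/6 = -⅙*8829 = -2943/2 ≈ -1471.5)
R - 4647 = -2943/2 - 4647 = -12237/2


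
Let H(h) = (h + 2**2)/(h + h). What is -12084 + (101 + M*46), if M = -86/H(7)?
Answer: -187197/11 ≈ -17018.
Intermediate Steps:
H(h) = (4 + h)/(2*h) (H(h) = (h + 4)/((2*h)) = (4 + h)*(1/(2*h)) = (4 + h)/(2*h))
M = -1204/11 (M = -86*14/(4 + 7) = -86/((1/2)*(1/7)*11) = -86/11/14 = -86*14/11 = -1204/11 ≈ -109.45)
-12084 + (101 + M*46) = -12084 + (101 - 1204/11*46) = -12084 + (101 - 55384/11) = -12084 - 54273/11 = -187197/11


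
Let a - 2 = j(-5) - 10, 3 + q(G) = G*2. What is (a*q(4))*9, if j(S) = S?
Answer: -585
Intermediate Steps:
q(G) = -3 + 2*G (q(G) = -3 + G*2 = -3 + 2*G)
a = -13 (a = 2 + (-5 - 10) = 2 - 15 = -13)
(a*q(4))*9 = -13*(-3 + 2*4)*9 = -13*(-3 + 8)*9 = -13*5*9 = -65*9 = -585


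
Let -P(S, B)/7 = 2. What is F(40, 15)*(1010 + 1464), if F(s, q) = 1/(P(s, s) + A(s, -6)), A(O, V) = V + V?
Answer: -1237/13 ≈ -95.154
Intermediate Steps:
P(S, B) = -14 (P(S, B) = -7*2 = -14)
A(O, V) = 2*V
F(s, q) = -1/26 (F(s, q) = 1/(-14 + 2*(-6)) = 1/(-14 - 12) = 1/(-26) = -1/26)
F(40, 15)*(1010 + 1464) = -(1010 + 1464)/26 = -1/26*2474 = -1237/13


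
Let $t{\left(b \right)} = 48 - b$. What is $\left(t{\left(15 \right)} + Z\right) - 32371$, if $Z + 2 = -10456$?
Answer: $-42796$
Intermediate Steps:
$Z = -10458$ ($Z = -2 - 10456 = -10458$)
$\left(t{\left(15 \right)} + Z\right) - 32371 = \left(\left(48 - 15\right) - 10458\right) - 32371 = \left(33 - 10458\right) - 32371 = -10425 - 32371 = -42796$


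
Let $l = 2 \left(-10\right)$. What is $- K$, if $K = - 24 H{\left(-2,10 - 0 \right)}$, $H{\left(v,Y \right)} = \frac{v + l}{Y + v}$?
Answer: $-66$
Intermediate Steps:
$l = -20$
$H{\left(v,Y \right)} = \frac{-20 + v}{Y + v}$ ($H{\left(v,Y \right)} = \frac{v - 20}{Y + v} = \frac{-20 + v}{Y + v}$)
$K = 66$ ($K = - 24 \frac{-20 - 2}{\left(10 - 0\right) - 2} = - 24 \frac{1}{\left(10 + 0\right) - 2} \left(-22\right) = - 24 \frac{1}{10 - 2} \left(-22\right) = - 24 \cdot \frac{1}{8} \left(-22\right) = \left(-24\right) \left(- \frac{11}{4}\right) = 66$)
$- K = \left(-1\right) 66 = -66$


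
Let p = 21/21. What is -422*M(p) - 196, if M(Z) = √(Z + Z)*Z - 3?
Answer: 1070 - 422*√2 ≈ 473.20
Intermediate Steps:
p = 1 (p = 21*(1/21) = 1)
M(Z) = -3 + √2*Z^(3/2) (M(Z) = √(2*Z)*Z - 3 = (√2*√Z)*Z - 3 = √2*Z^(3/2) - 3 = -3 + √2*Z^(3/2))
-422*M(p) - 196 = -422*(-3 + √2*1^(3/2)) - 196 = -422*(-3 + √2*1) - 196 = -422*(-3 + √2) - 196 = (1266 - 422*√2) - 196 = 1070 - 422*√2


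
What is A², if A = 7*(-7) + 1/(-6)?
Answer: 87025/36 ≈ 2417.4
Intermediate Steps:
A = -295/6 (A = -49 - ⅙ = -295/6 ≈ -49.167)
A² = (-295/6)² = 87025/36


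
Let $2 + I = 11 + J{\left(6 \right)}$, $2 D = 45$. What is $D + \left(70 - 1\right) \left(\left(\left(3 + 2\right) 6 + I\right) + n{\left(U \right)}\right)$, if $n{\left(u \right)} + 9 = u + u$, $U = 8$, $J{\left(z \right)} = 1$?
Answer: $\frac{6531}{2} \approx 3265.5$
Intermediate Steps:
$D = \frac{45}{2}$ ($D = \frac{1}{2} \cdot 45 = \frac{45}{2} \approx 22.5$)
$I = 10$ ($I = -2 + \left(11 + 1\right) = -2 + 12 = 10$)
$n{\left(u \right)} = -9 + 2 u$ ($n{\left(u \right)} = -9 + \left(u + u\right) = -9 + 2 u$)
$D + \left(70 - 1\right) \left(\left(\left(3 + 2\right) 6 + I\right) + n{\left(U \right)}\right) = \frac{45}{2} + \left(70 - 1\right) \left(\left(\left(3 + 2\right) 6 + 10\right) + \left(-9 + 2 \cdot 8\right)\right) = \frac{45}{2} + \left(70 - 1\right) \left(\left(5 \cdot 6 + 10\right) + \left(-9 + 16\right)\right) = \frac{45}{2} + 69 \left(\left(30 + 10\right) + 7\right) = \frac{45}{2} + 69 \left(40 + 7\right) = \frac{45}{2} + 69 \cdot 47 = \frac{45}{2} + 3243 = \frac{6531}{2}$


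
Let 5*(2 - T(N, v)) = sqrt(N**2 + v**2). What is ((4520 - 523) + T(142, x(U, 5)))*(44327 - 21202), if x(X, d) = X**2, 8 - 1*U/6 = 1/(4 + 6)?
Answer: 92476875 - 185*sqrt(3167559061) ≈ 8.2065e+7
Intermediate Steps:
U = 237/5 (U = 48 - 6/(4 + 6) = 48 - 6/10 = 48 - 6*1/10 = 48 - 3/5 = 237/5 ≈ 47.400)
T(N, v) = 2 - sqrt(N**2 + v**2)/5
((4520 - 523) + T(142, x(U, 5)))*(44327 - 21202) = ((4520 - 523) + (2 - sqrt(142**2 + ((237/5)**2)**2)/5))*(44327 - 21202) = (3997 + (2 - sqrt(20164 + (56169/25)**2)/5))*23125 = (3997 + (2 - sqrt(20164 + 3154956561/625)/5))*23125 = (3997 + (2 - sqrt(3167559061)/125))*23125 = (3999 - sqrt(3167559061)/125)*23125 = 92476875 - 185*sqrt(3167559061)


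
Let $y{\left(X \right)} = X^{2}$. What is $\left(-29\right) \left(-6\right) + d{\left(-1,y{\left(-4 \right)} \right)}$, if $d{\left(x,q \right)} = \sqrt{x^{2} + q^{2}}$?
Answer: $174 + \sqrt{257} \approx 190.03$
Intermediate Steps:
$d{\left(x,q \right)} = \sqrt{q^{2} + x^{2}}$
$\left(-29\right) \left(-6\right) + d{\left(-1,y{\left(-4 \right)} \right)} = \left(-29\right) \left(-6\right) + \sqrt{\left(\left(-4\right)^{2}\right)^{2} + \left(-1\right)^{2}} = 174 + \sqrt{16^{2} + 1} = 174 + \sqrt{256 + 1} = 174 + \sqrt{257}$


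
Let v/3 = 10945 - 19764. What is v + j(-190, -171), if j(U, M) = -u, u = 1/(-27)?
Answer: -714338/27 ≈ -26457.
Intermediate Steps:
u = -1/27 ≈ -0.037037
j(U, M) = 1/27 (j(U, M) = -1*(-1/27) = 1/27)
v = -26457 (v = 3*(10945 - 19764) = 3*(-8819) = -26457)
v + j(-190, -171) = -26457 + 1/27 = -714338/27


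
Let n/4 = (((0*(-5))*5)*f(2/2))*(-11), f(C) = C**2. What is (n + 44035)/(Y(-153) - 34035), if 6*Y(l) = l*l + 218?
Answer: -264210/180583 ≈ -1.4631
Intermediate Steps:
Y(l) = 109/3 + l**2/6 (Y(l) = (l*l + 218)/6 = (l**2 + 218)/6 = (218 + l**2)/6 = 109/3 + l**2/6)
n = 0 (n = 4*((((0*(-5))*5)*(2/2)**2)*(-11)) = 4*(((0*5)*(2*(1/2))**2)*(-11)) = 4*((0*1**2)*(-11)) = 4*((0*1)*(-11)) = 4*(0*(-11)) = 4*0 = 0)
(n + 44035)/(Y(-153) - 34035) = (0 + 44035)/((109/3 + (1/6)*(-153)**2) - 34035) = 44035/((109/3 + (1/6)*23409) - 34035) = 44035/((109/3 + 7803/2) - 34035) = 44035/(23627/6 - 34035) = 44035/(-180583/6) = 44035*(-6/180583) = -264210/180583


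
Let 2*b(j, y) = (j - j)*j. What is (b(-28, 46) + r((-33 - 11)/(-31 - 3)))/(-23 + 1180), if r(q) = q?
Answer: 22/19669 ≈ 0.0011185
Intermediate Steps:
b(j, y) = 0 (b(j, y) = ((j - j)*j)/2 = (0*j)/2 = (½)*0 = 0)
(b(-28, 46) + r((-33 - 11)/(-31 - 3)))/(-23 + 1180) = (0 + (-33 - 11)/(-31 - 3))/(-23 + 1180) = (0 - 44/(-34))/1157 = (0 - 44*(-1/34))*(1/1157) = (0 + 22/17)*(1/1157) = (22/17)*(1/1157) = 22/19669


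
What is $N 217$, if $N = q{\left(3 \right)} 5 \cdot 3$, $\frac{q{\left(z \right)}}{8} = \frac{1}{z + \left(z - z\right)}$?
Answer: $8680$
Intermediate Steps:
$q{\left(z \right)} = \frac{8}{z}$ ($q{\left(z \right)} = \frac{8}{z + \left(z - z\right)} = \frac{8}{z + 0} = \frac{8}{z}$)
$N = 40$ ($N = \frac{8}{3} \cdot 5 \cdot 3 = \frac{40}{3} \cdot 3 = 40$)
$N 217 = 40 \cdot 217 = 8680$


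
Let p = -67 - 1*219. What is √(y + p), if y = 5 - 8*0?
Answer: I*√281 ≈ 16.763*I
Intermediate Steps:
y = 5 (y = 5 + 0 = 5)
p = -286 (p = -67 - 219 = -286)
√(y + p) = √(5 - 286) = √(-281) = I*√281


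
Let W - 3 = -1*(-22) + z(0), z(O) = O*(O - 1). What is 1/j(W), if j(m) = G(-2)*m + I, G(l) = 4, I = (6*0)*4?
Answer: 1/100 ≈ 0.010000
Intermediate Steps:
z(O) = O*(-1 + O)
I = 0 (I = 0*4 = 0)
W = 25 (W = 3 + (-1*(-22) + 0*(-1 + 0)) = 3 + (22 + 0*(-1)) = 3 + (22 + 0) = 3 + 22 = 25)
j(m) = 4*m (j(m) = 4*m + 0 = 4*m)
1/j(W) = 1/(4*25) = 1/100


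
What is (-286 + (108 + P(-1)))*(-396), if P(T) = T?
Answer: 70884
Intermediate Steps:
(-286 + (108 + P(-1)))*(-396) = (-286 + (108 - 1))*(-396) = (-286 + 107)*(-396) = -179*(-396) = 70884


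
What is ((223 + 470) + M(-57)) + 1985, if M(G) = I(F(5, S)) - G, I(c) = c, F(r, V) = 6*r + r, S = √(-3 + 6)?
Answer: 2770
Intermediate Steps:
S = √3 ≈ 1.7320
F(r, V) = 7*r
M(G) = 35 - G (M(G) = 7*5 - G = 35 - G)
((223 + 470) + M(-57)) + 1985 = ((223 + 470) + (35 - 1*(-57))) + 1985 = (693 + (35 + 57)) + 1985 = (693 + 92) + 1985 = 785 + 1985 = 2770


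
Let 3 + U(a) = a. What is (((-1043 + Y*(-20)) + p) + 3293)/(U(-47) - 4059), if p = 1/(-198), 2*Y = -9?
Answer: -463319/813582 ≈ -0.56948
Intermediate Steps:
Y = -9/2 (Y = (½)*(-9) = -9/2 ≈ -4.5000)
U(a) = -3 + a
p = -1/198 ≈ -0.0050505
(((-1043 + Y*(-20)) + p) + 3293)/(U(-47) - 4059) = (((-1043 - 9/2*(-20)) - 1/198) + 3293)/((-3 - 47) - 4059) = (((-1043 + 90) - 1/198) + 3293)/(-50 - 4059) = ((-953 - 1/198) + 3293)/(-4109) = (-188695/198 + 3293)*(-1/4109) = (463319/198)*(-1/4109) = -463319/813582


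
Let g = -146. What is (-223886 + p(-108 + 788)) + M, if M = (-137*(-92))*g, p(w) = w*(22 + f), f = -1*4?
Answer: -2051830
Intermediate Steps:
f = -4
p(w) = 18*w (p(w) = w*(22 - 4) = w*18 = 18*w)
M = -1840184 (M = -137*(-92)*(-146) = 12604*(-146) = -1840184)
(-223886 + p(-108 + 788)) + M = (-223886 + 18*(-108 + 788)) - 1840184 = (-223886 + 18*680) - 1840184 = (-223886 + 12240) - 1840184 = -211646 - 1840184 = -2051830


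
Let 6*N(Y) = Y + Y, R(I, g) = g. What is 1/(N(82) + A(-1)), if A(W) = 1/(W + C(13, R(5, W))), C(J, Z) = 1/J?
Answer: 4/105 ≈ 0.038095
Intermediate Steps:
N(Y) = Y/3 (N(Y) = (Y + Y)/6 = (2*Y)/6 = Y/3)
A(W) = 1/(1/13 + W) (A(W) = 1/(W + 1/13) = 1/(1/13 + W))
1/(N(82) + A(-1)) = 1/((⅓)*82 + 13/(1 + 13*(-1))) = 1/(82/3 + 13/(1 - 13)) = 1/(82/3 + 13/(-12)) = 1/(82/3 + 13*(-1/12)) = 1/(82/3 - 13/12) = 1/(105/4) = 4/105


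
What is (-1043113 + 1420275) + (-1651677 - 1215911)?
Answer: -2490426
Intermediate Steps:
(-1043113 + 1420275) + (-1651677 - 1215911) = 377162 - 2867588 = -2490426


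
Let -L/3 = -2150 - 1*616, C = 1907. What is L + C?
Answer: 10205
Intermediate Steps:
L = 8298 (L = -3*(-2150 - 1*616) = -3*(-2150 - 616) = -3*(-2766) = 8298)
L + C = 8298 + 1907 = 10205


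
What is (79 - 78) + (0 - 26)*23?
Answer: -597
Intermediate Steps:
(79 - 78) + (0 - 26)*23 = 1 - 26*23 = 1 - 598 = -597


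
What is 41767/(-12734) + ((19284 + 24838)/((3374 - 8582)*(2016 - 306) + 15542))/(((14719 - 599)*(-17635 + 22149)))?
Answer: -5916679503728041707/1803888160477990640 ≈ -3.2800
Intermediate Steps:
41767/(-12734) + ((19284 + 24838)/((3374 - 8582)*(2016 - 306) + 15542))/(((14719 - 599)*(-17635 + 22149))) = 41767*(-1/12734) + (44122/(-5208*1710 + 15542))/((14120*4514)) = -41767/12734 + (44122/(-8905680 + 15542))/63737680 = -41767/12734 + (44122/(-8890138))*(1/63737680) = -41767/12734 + (44122*(-1/8890138))*(1/63737680) = -41767/12734 - 22061/4445069*1/63737680 = -41767/12734 - 22061/283318385499920 = -5916679503728041707/1803888160477990640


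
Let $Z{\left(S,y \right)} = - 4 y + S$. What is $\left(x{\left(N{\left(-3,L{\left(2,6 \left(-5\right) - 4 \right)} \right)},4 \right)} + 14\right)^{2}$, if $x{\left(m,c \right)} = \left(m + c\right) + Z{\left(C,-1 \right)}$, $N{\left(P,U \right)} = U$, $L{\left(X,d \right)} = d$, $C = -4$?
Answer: $256$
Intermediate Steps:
$Z{\left(S,y \right)} = S - 4 y$
$x{\left(m,c \right)} = c + m$ ($x{\left(m,c \right)} = \left(m + c\right) - 0 = \left(c + m\right) + \left(-4 + 4\right) = \left(c + m\right) + 0 = c + m$)
$\left(x{\left(N{\left(-3,L{\left(2,6 \left(-5\right) - 4 \right)} \right)},4 \right)} + 14\right)^{2} = \left(\left(4 + \left(6 \left(-5\right) - 4\right)\right) + 14\right)^{2} = \left(\left(4 - 34\right) + 14\right)^{2} = \left(-30 + 14\right)^{2} = \left(-16\right)^{2} = 256$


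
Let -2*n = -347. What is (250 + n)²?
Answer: 717409/4 ≈ 1.7935e+5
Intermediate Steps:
n = 347/2 (n = -½*(-347) = 347/2 ≈ 173.50)
(250 + n)² = (250 + 347/2)² = (847/2)² = 717409/4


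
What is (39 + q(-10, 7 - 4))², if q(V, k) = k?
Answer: 1764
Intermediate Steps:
(39 + q(-10, 7 - 4))² = (39 + (7 - 4))² = (39 + 3)² = 42² = 1764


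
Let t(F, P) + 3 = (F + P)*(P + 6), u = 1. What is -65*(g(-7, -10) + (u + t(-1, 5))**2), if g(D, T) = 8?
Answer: -115180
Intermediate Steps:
t(F, P) = -3 + (6 + P)*(F + P) (t(F, P) = -3 + (F + P)*(P + 6) = -3 + (F + P)*(6 + P) = -3 + (6 + P)*(F + P))
-65*(g(-7, -10) + (u + t(-1, 5))**2) = -65*(8 + (1 + (-3 + 5**2 + 6*(-1) + 6*5 - 1*5))**2) = -65*(8 + (1 + (-3 + 25 - 6 + 30 - 5))**2) = -65*(8 + (1 + 41)**2) = -65*(8 + 42**2) = -65*(8 + 1764) = -65*1772 = -115180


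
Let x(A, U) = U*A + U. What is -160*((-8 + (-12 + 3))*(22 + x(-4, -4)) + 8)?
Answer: 91200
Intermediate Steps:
x(A, U) = U + A*U (x(A, U) = A*U + U = U + A*U)
-160*((-8 + (-12 + 3))*(22 + x(-4, -4)) + 8) = -160*((-8 + (-12 + 3))*(22 - 4*(1 - 4)) + 8) = -160*((-8 - 9)*(22 - 4*(-3)) + 8) = -160*(-17*(22 + 12) + 8) = -160*(-17*34 + 8) = -160*(-578 + 8) = -160*(-570) = 91200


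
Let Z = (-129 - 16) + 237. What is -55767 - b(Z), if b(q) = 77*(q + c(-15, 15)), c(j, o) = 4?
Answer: -63159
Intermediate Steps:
Z = 92 (Z = -145 + 237 = 92)
b(q) = 308 + 77*q (b(q) = 77*(q + 4) = 77*(4 + q) = 308 + 77*q)
-55767 - b(Z) = -55767 - (308 + 77*92) = -55767 - (308 + 7084) = -55767 - 1*7392 = -55767 - 7392 = -63159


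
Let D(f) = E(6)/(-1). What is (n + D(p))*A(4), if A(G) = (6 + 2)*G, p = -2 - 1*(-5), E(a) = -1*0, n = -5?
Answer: -160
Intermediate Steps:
E(a) = 0
p = 3 (p = -2 + 5 = 3)
D(f) = 0 (D(f) = 0/(-1) = 0*(-1) = 0)
A(G) = 8*G
(n + D(p))*A(4) = (-5 + 0)*(8*4) = -5*32 = -160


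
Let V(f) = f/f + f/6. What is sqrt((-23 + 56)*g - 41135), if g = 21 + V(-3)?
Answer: I*sqrt(161702)/2 ≈ 201.06*I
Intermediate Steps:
V(f) = 1 + f/6 (V(f) = 1 + f*(1/6) = 1 + f/6)
g = 43/2 (g = 21 + (1 + (1/6)*(-3)) = 21 + (1 - 1/2) = 21 + 1/2 = 43/2 ≈ 21.500)
sqrt((-23 + 56)*g - 41135) = sqrt((-23 + 56)*(43/2) - 41135) = sqrt(33*(43/2) - 41135) = sqrt(1419/2 - 41135) = sqrt(-80851/2) = I*sqrt(161702)/2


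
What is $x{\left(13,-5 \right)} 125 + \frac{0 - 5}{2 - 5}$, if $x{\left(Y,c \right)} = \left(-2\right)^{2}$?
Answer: $\frac{1505}{3} \approx 501.67$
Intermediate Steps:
$x{\left(Y,c \right)} = 4$
$x{\left(13,-5 \right)} 125 + \frac{0 - 5}{2 - 5} = 4 \cdot 125 + \frac{0 - 5}{2 - 5} = 500 - \frac{5}{-3} = 500 - - \frac{5}{3} = 500 + \frac{5}{3} = \frac{1505}{3}$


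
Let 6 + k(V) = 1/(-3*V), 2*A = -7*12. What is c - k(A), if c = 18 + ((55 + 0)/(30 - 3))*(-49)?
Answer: -28661/378 ≈ -75.823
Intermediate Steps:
A = -42 (A = (-7*12)/2 = (½)*(-84) = -42)
k(V) = -6 - 1/(3*V) (k(V) = -6 + 1/(-3*V) = -6 - 1/(3*V))
c = -2209/27 (c = 18 + (55/27)*(-49) = 18 - 2695/27 = -2209/27 ≈ -81.815)
c - k(A) = -2209/27 - (-6 - ⅓/(-42)) = -2209/27 - (-6 - ⅓*(-1/42)) = -2209/27 - (-6 + 1/126) = -2209/27 - 1*(-755/126) = -2209/27 + 755/126 = -28661/378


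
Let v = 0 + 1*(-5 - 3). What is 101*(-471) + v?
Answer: -47579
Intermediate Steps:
v = -8 (v = 0 + 1*(-8) = 0 - 8 = -8)
101*(-471) + v = 101*(-471) - 8 = -47571 - 8 = -47579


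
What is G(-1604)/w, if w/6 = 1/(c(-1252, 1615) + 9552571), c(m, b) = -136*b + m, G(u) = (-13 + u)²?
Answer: 8133146144277/2 ≈ 4.0666e+12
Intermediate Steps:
c(m, b) = m - 136*b
w = 6/9331679 (w = 6/((-1252 - 136*1615) + 9552571) = 6/((-1252 - 219640) + 9552571) = 6/(-220892 + 9552571) = 6/9331679 ≈ 6.4297e-7)
G(-1604)/w = (-13 - 1604)²/(6/9331679) = (-1617)²*(9331679/6) = 2614689*(9331679/6) = 8133146144277/2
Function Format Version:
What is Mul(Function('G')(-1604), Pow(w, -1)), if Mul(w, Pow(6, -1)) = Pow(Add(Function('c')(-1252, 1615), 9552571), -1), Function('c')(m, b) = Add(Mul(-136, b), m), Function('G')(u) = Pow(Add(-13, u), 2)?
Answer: Rational(8133146144277, 2) ≈ 4.0666e+12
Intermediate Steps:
Function('c')(m, b) = Add(m, Mul(-136, b))
w = Rational(6, 9331679) (w = Mul(6, Pow(Add(Add(-1252, Mul(-136, 1615)), 9552571), -1)) = Mul(6, Pow(Add(Add(-1252, -219640), 9552571), -1)) = Mul(6, Pow(Add(-220892, 9552571), -1)) = Mul(6, Pow(9331679, -1)) = Mul(6, Rational(1, 9331679)) = Rational(6, 9331679) ≈ 6.4297e-7)
Mul(Function('G')(-1604), Pow(w, -1)) = Mul(Pow(Add(-13, -1604), 2), Pow(Rational(6, 9331679), -1)) = Mul(Pow(-1617, 2), Rational(9331679, 6)) = Mul(2614689, Rational(9331679, 6)) = Rational(8133146144277, 2)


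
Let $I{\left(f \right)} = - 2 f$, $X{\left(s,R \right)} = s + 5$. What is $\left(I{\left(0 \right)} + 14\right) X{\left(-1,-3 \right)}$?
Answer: $56$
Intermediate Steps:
$X{\left(s,R \right)} = 5 + s$
$\left(I{\left(0 \right)} + 14\right) X{\left(-1,-3 \right)} = \left(\left(-2\right) 0 + 14\right) \left(5 - 1\right) = \left(0 + 14\right) 4 = 14 \cdot 4 = 56$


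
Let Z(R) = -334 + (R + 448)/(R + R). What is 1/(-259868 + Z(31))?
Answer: -62/16132045 ≈ -3.8433e-6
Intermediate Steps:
Z(R) = -334 + (448 + R)/(2*R) (Z(R) = -334 + (448 + R)/((2*R)) = -334 + (448 + R)*(1/(2*R)) = -334 + (448 + R)/(2*R))
1/(-259868 + Z(31)) = 1/(-259868 + (-667/2 + 224/31)) = 1/(-259868 - 20229/62) = 1/(-16132045/62) = -62/16132045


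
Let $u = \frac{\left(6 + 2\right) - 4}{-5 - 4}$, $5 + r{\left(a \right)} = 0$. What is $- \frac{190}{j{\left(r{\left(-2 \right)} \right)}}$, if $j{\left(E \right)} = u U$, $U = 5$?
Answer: $\frac{171}{2} \approx 85.5$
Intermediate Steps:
$r{\left(a \right)} = -5$ ($r{\left(a \right)} = -5 + 0 = -5$)
$u = - \frac{4}{9}$ ($u = \frac{8 - 4}{-9} = 4 \left(- \frac{1}{9}\right) = - \frac{4}{9} \approx -0.44444$)
$j{\left(E \right)} = - \frac{20}{9}$ ($j{\left(E \right)} = \left(- \frac{4}{9}\right) 5 = - \frac{20}{9}$)
$- \frac{190}{j{\left(r{\left(-2 \right)} \right)}} = - \frac{190}{- \frac{20}{9}} = \left(-190\right) \left(- \frac{9}{20}\right) = \frac{171}{2}$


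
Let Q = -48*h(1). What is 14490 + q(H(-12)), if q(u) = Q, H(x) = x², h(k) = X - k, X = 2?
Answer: 14442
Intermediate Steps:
h(k) = 2 - k
Q = -48 (Q = -48*(2 - 1*1) = -48*(2 - 1) = -48*1 = -48)
q(u) = -48
14490 + q(H(-12)) = 14490 - 48 = 14442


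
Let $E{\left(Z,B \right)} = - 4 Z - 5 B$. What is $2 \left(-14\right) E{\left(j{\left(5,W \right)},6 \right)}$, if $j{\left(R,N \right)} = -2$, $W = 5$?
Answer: $616$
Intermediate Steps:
$E{\left(Z,B \right)} = - 5 B - 4 Z$
$2 \left(-14\right) E{\left(j{\left(5,W \right)},6 \right)} = 2 \left(-14\right) \left(\left(-5\right) 6 - -8\right) = - 28 \left(-30 + 8\right) = \left(-28\right) \left(-22\right) = 616$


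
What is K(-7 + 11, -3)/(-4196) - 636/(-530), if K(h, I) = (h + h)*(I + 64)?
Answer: 5684/5245 ≈ 1.0837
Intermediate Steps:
K(h, I) = 2*h*(64 + I) (K(h, I) = (2*h)*(64 + I) = 2*h*(64 + I))
K(-7 + 11, -3)/(-4196) - 636/(-530) = (2*(-7 + 11)*(64 - 3))/(-4196) - 636/(-530) = (2*4*61)*(-1/4196) - 636*(-1/530) = 488*(-1/4196) + 6/5 = -122/1049 + 6/5 = 5684/5245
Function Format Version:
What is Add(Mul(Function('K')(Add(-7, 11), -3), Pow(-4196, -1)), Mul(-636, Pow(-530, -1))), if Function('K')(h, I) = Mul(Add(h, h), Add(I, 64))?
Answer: Rational(5684, 5245) ≈ 1.0837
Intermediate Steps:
Function('K')(h, I) = Mul(2, h, Add(64, I)) (Function('K')(h, I) = Mul(Mul(2, h), Add(64, I)) = Mul(2, h, Add(64, I)))
Add(Mul(Function('K')(Add(-7, 11), -3), Pow(-4196, -1)), Mul(-636, Pow(-530, -1))) = Add(Mul(Mul(2, Add(-7, 11), Add(64, -3)), Pow(-4196, -1)), Mul(-636, Pow(-530, -1))) = Add(Mul(Mul(2, 4, 61), Rational(-1, 4196)), Mul(-636, Rational(-1, 530))) = Add(Mul(488, Rational(-1, 4196)), Rational(6, 5)) = Add(Rational(-122, 1049), Rational(6, 5)) = Rational(5684, 5245)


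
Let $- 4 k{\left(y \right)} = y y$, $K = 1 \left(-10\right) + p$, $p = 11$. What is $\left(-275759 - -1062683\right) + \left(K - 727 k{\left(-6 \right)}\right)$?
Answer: $793468$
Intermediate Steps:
$K = 1$ ($K = 1 \left(-10\right) + 11 = -10 + 11 = 1$)
$k{\left(y \right)} = - \frac{y^{2}}{4}$ ($k{\left(y \right)} = - \frac{y y}{4} = - \frac{y^{2}}{4}$)
$\left(-275759 - -1062683\right) + \left(K - 727 k{\left(-6 \right)}\right) = \left(-275759 - -1062683\right) - \left(-1 + 727 \left(- \frac{\left(-6\right)^{2}}{4}\right)\right) = \left(-275759 + 1062683\right) - \left(-1 + 727 \left(\left(- \frac{1}{4}\right) 36\right)\right) = 786924 + \left(1 - -6543\right) = 786924 + \left(1 + 6543\right) = 786924 + 6544 = 793468$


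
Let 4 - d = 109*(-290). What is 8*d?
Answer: 252912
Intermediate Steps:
d = 31614 (d = 4 - 109*(-290) = 4 - 1*(-31610) = 4 + 31610 = 31614)
8*d = 8*31614 = 252912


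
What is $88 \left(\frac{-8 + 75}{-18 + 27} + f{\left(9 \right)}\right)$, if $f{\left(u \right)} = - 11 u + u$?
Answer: $- \frac{65384}{9} \approx -7264.9$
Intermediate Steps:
$f{\left(u \right)} = - 10 u$
$88 \left(\frac{-8 + 75}{-18 + 27} + f{\left(9 \right)}\right) = 88 \left(\frac{-8 + 75}{-18 + 27} - 90\right) = 88 \left(\frac{67}{9} - 90\right) = 88 \left(- \frac{743}{9}\right) = - \frac{65384}{9}$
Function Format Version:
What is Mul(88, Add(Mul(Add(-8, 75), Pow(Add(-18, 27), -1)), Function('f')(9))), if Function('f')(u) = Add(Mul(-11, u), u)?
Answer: Rational(-65384, 9) ≈ -7264.9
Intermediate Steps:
Function('f')(u) = Mul(-10, u)
Mul(88, Add(Mul(Add(-8, 75), Pow(Add(-18, 27), -1)), Function('f')(9))) = Mul(88, Add(Mul(Add(-8, 75), Pow(Add(-18, 27), -1)), Mul(-10, 9))) = Mul(88, Add(Mul(67, Pow(9, -1)), -90)) = Mul(88, Add(Mul(67, Rational(1, 9)), -90)) = Mul(88, Add(Rational(67, 9), -90)) = Mul(88, Rational(-743, 9)) = Rational(-65384, 9)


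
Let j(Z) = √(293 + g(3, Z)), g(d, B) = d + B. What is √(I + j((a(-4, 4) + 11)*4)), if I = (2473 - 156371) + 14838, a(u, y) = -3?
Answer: √(-139060 + 2*√82) ≈ 372.88*I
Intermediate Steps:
g(d, B) = B + d
j(Z) = √(296 + Z) (j(Z) = √(293 + (Z + 3)) = √(293 + (3 + Z)) = √(296 + Z))
I = -139060 (I = -153898 + 14838 = -139060)
√(I + j((a(-4, 4) + 11)*4)) = √(-139060 + √(296 + (-3 + 11)*4)) = √(-139060 + √(296 + 8*4)) = √(-139060 + √(296 + 32)) = √(-139060 + √328) = √(-139060 + 2*√82)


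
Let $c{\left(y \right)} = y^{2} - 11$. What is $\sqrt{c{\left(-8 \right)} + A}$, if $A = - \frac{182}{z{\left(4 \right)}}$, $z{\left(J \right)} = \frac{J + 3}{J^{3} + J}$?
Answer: $7 i \sqrt{35} \approx 41.413 i$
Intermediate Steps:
$z{\left(J \right)} = \frac{3 + J}{J + J^{3}}$
$c{\left(y \right)} = -11 + y^{2}$
$A = -1768$ ($A = - \frac{182}{\frac{1}{4 + 4^{3}} \left(3 + 4\right)} = - \frac{182}{\frac{1}{4 + 64} \cdot 7} = - \frac{182}{\frac{1}{68} \cdot 7} = - \frac{182}{\frac{7}{68}} = \left(-182\right) \frac{68}{7} = -1768$)
$\sqrt{c{\left(-8 \right)} + A} = \sqrt{\left(-11 + \left(-8\right)^{2}\right) - 1768} = \sqrt{\left(-11 + 64\right) - 1768} = \sqrt{53 - 1768} = \sqrt{-1715} = 7 i \sqrt{35}$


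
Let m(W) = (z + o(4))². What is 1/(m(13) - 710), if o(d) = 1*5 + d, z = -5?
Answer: -1/694 ≈ -0.0014409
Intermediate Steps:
o(d) = 5 + d
m(W) = 16 (m(W) = (-5 + (5 + 4))² = (-5 + 9)² = 4² = 16)
1/(m(13) - 710) = 1/(16 - 710) = 1/(-694) = -1/694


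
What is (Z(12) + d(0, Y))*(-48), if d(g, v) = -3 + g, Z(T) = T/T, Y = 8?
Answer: 96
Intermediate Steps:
Z(T) = 1
(Z(12) + d(0, Y))*(-48) = (1 + (-3 + 0))*(-48) = (1 - 3)*(-48) = -2*(-48) = 96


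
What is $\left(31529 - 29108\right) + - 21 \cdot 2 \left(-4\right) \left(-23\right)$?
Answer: $-1443$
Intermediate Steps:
$\left(31529 - 29108\right) + - 21 \cdot 2 \left(-4\right) \left(-23\right) = 2421 + \left(-21\right) \left(-8\right) \left(-23\right) = 2421 + 168 \left(-23\right) = 2421 - 3864 = -1443$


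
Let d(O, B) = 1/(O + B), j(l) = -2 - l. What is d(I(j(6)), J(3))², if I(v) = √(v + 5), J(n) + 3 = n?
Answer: -⅓ ≈ -0.33333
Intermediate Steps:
J(n) = -3 + n
I(v) = √(5 + v)
d(O, B) = 1/(B + O)
d(I(j(6)), J(3))² = (1/((-3 + 3) + √(5 + (-2 - 1*6))))² = (1/(0 + √(5 + (-2 - 6))))² = (1/(0 + √(5 - 8)))² = (1/(0 + √(-3)))² = (1/(0 + I*√3))² = (1/(I*√3))² = (-I*√3/3)² = -⅓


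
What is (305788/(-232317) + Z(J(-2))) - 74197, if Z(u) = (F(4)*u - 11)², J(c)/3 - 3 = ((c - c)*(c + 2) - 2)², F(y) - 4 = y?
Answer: -11511148504/232317 ≈ -49549.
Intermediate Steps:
F(y) = 4 + y
J(c) = 21 (J(c) = 9 + 3*((c - c)*(c + 2) - 2)² = 9 + 3*(0*(2 + c) - 2)² = 9 + 3*(0 - 2)² = 9 + 3*(-2)² = 9 + 3*4 = 9 + 12 = 21)
Z(u) = (-11 + 8*u)² (Z(u) = ((4 + 4)*u - 11)² = (8*u - 11)² = (-11 + 8*u)²)
(305788/(-232317) + Z(J(-2))) - 74197 = (305788/(-232317) + (-11 + 8*21)²) - 74197 = (305788*(-1/232317) + (-11 + 168)²) - 74197 = (-305788/232317 + 157²) - 74197 = (-305788/232317 + 24649) - 74197 = 5726075945/232317 - 74197 = -11511148504/232317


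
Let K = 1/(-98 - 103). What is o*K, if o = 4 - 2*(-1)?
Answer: -2/67 ≈ -0.029851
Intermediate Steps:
K = -1/201 (K = 1/(-201) = -1/201 ≈ -0.0049751)
o = 6 (o = 4 + 2 = 6)
o*K = 6*(-1/201) = -2/67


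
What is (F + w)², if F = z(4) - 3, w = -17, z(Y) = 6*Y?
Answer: 16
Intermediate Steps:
F = 21 (F = 6*4 - 3 = 24 - 3 = 21)
(F + w)² = (21 - 17)² = 4² = 16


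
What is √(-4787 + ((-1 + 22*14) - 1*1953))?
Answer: I*√6433 ≈ 80.206*I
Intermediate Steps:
√(-4787 + ((-1 + 22*14) - 1*1953)) = √(-4787 + ((-1 + 308) - 1953)) = √(-4787 + (307 - 1953)) = √(-4787 - 1646) = √(-6433) = I*√6433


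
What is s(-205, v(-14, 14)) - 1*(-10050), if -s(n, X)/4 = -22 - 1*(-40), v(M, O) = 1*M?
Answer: 9978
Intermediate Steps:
v(M, O) = M
s(n, X) = -72 (s(n, X) = -4*(-22 - 1*(-40)) = -4*(-22 + 40) = -4*18 = -72)
s(-205, v(-14, 14)) - 1*(-10050) = -72 - 1*(-10050) = -72 + 10050 = 9978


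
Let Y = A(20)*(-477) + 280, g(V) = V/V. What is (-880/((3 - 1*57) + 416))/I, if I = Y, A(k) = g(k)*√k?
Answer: 6160/40473229 + 20988*√5/40473229 ≈ 0.0013117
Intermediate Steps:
g(V) = 1
A(k) = √k (A(k) = 1*√k = √k)
Y = 280 - 954*√5 (Y = √20*(-477) + 280 = (2*√5)*(-477) + 280 = -954*√5 + 280 = 280 - 954*√5 ≈ -1853.2)
I = 280 - 954*√5 ≈ -1853.2
(-880/((3 - 1*57) + 416))/I = (-880/((3 - 1*57) + 416))/(280 - 954*√5) = (-880/((3 - 57) + 416))/(280 - 954*√5) = (-880/(-54 + 416))/(280 - 954*√5) = (-880/362)/(280 - 954*√5) = ((1/362)*(-880))/(280 - 954*√5) = -440/(181*(280 - 954*√5))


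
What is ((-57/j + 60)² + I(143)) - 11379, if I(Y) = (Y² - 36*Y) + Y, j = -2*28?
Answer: 24423729/3136 ≈ 7788.2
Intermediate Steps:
j = -56
I(Y) = Y² - 35*Y
((-57/j + 60)² + I(143)) - 11379 = ((-57/(-56) + 60)² + 143*(-35 + 143)) - 11379 = ((-57*(-1/56) + 60)² + 143*108) - 11379 = ((57/56 + 60)² + 15444) - 11379 = ((3417/56)² + 15444) - 11379 = (11675889/3136 + 15444) - 11379 = 60108273/3136 - 11379 = 24423729/3136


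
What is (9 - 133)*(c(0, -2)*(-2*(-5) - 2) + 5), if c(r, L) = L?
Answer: 1364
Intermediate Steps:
(9 - 133)*(c(0, -2)*(-2*(-5) - 2) + 5) = (9 - 133)*(-2*(-2*(-5) - 2) + 5) = -124*(-2*(10 - 2) + 5) = -124*(-2*8 + 5) = -124*(-16 + 5) = -124*(-11) = 1364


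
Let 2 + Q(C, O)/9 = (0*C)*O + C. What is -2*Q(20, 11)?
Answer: -324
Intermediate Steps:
Q(C, O) = -18 + 9*C (Q(C, O) = -18 + 9*((0*C)*O + C) = -18 + 9*(0*O + C) = -18 + 9*(0 + C) = -18 + 9*C)
-2*Q(20, 11) = -2*(-18 + 9*20) = -2*(-18 + 180) = -2*162 = -324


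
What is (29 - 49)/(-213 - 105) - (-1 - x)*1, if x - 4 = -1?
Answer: 646/159 ≈ 4.0629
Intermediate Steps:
x = 3 (x = 4 - 1 = 3)
(29 - 49)/(-213 - 105) - (-1 - x)*1 = (29 - 49)/(-213 - 105) - (-1 - 1*3)*1 = -20/(-318) - (-1 - 3)*1 = -20*(-1/318) - (-4*1) = 10/159 - (-4) = 10/159 - 1*(-4) = 10/159 + 4 = 646/159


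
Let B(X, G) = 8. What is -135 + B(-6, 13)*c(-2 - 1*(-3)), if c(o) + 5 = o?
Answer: -167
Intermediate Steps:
c(o) = -5 + o
-135 + B(-6, 13)*c(-2 - 1*(-3)) = -135 + 8*(-5 + (-2 - 1*(-3))) = -135 + 8*(-5 + (-2 + 3)) = -135 + 8*(-5 + 1) = -135 + 8*(-4) = -135 - 32 = -167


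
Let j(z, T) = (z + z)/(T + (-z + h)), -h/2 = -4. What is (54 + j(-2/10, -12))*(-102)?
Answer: -104856/19 ≈ -5518.7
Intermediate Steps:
h = 8 (h = -2*(-4) = 8)
j(z, T) = 2*z/(8 + T - z) (j(z, T) = (z + z)/(T + (-z + 8)) = (2*z)/(T + (8 - z)) = (2*z)/(8 + T - z) = 2*z/(8 + T - z))
(54 + j(-2/10, -12))*(-102) = (54 + 2*(-2/10)/(8 - 12 - (-2)/10))*(-102) = (54 + 2*(-2*⅒)/(8 - 12 - (-2)/10))*(-102) = (54 + 2*(-⅕)/(8 - 12 - 1*(-⅕)))*(-102) = (54 + 2*(-⅕)/(8 - 12 + ⅕))*(-102) = (54 + 2*(-⅕)/(-19/5))*(-102) = (54 + 2*(-⅕)*(-5/19))*(-102) = (54 + 2/19)*(-102) = (1028/19)*(-102) = -104856/19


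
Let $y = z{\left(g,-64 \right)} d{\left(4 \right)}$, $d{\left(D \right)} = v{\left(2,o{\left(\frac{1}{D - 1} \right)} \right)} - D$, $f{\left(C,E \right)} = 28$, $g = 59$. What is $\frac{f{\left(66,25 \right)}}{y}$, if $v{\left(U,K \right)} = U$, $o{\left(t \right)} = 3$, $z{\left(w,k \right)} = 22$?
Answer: $- \frac{7}{11} \approx -0.63636$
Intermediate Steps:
$d{\left(D \right)} = 2 - D$
$y = -44$ ($y = 22 \left(2 - 4\right) = 22 \left(-2\right) = -44$)
$\frac{f{\left(66,25 \right)}}{y} = \frac{28}{-44} = 28 \left(- \frac{1}{44}\right) = - \frac{7}{11}$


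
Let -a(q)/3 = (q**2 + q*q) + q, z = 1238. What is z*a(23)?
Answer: -4014834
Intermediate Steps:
a(q) = -6*q**2 - 3*q (a(q) = -3*((q**2 + q*q) + q) = -3*((q**2 + q**2) + q) = -3*(2*q**2 + q) = -3*(q + 2*q**2) = -6*q**2 - 3*q)
z*a(23) = 1238*(-3*23*(1 + 2*23)) = 1238*(-3*23*(1 + 46)) = 1238*(-3*23*47) = 1238*(-3243) = -4014834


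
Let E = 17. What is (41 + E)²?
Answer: 3364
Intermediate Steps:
(41 + E)² = (41 + 17)² = 58² = 3364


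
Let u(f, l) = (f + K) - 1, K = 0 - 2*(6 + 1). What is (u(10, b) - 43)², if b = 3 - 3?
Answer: 2304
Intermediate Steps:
b = 0
K = -14 (K = 0 - 2*7 = 0 - 14 = -14)
u(f, l) = -15 + f (u(f, l) = (f - 14) - 1 = (-14 + f) - 1 = -15 + f)
(u(10, b) - 43)² = ((-15 + 10) - 43)² = (-5 - 43)² = (-48)² = 2304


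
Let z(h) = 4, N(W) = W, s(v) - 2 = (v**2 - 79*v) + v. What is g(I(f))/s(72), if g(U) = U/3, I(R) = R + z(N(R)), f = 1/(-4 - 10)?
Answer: -11/3612 ≈ -0.0030454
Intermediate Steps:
s(v) = 2 + v**2 - 78*v (s(v) = 2 + ((v**2 - 79*v) + v) = 2 + (v**2 - 78*v) = 2 + v**2 - 78*v)
f = -1/14 (f = 1/(-14) = -1/14 ≈ -0.071429)
I(R) = 4 + R (I(R) = R + 4 = 4 + R)
g(U) = U/3 (g(U) = U*(1/3) = U/3)
g(I(f))/s(72) = ((4 - 1/14)/3)/(2 + 72**2 - 78*72) = ((1/3)*(55/14))/(2 + 5184 - 5616) = (55/42)/(-430) = (55/42)*(-1/430) = -11/3612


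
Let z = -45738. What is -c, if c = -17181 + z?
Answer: 62919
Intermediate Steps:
c = -62919 (c = -17181 - 45738 = -62919)
-c = -1*(-62919) = 62919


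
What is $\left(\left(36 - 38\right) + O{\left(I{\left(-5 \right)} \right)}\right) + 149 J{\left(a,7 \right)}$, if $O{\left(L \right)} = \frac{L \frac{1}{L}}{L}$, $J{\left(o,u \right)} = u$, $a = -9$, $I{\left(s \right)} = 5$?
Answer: $\frac{5206}{5} \approx 1041.2$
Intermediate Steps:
$O{\left(L \right)} = \frac{1}{L}$ ($O{\left(L \right)} = 1 \frac{1}{L} = \frac{1}{L}$)
$\left(\left(36 - 38\right) + O{\left(I{\left(-5 \right)} \right)}\right) + 149 J{\left(a,7 \right)} = \left(\left(36 - 38\right) + \frac{1}{5}\right) + 149 \cdot 7 = \left(-2 + \frac{1}{5}\right) + 1043 = - \frac{9}{5} + 1043 = \frac{5206}{5}$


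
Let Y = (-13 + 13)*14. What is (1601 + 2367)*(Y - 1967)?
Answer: -7805056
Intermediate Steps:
Y = 0 (Y = 0*14 = 0)
(1601 + 2367)*(Y - 1967) = (1601 + 2367)*(0 - 1967) = 3968*(-1967) = -7805056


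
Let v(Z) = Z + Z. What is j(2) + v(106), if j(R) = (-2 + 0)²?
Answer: 216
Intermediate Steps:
v(Z) = 2*Z
j(R) = 4 (j(R) = (-2)² = 4)
j(2) + v(106) = 4 + 2*106 = 4 + 212 = 216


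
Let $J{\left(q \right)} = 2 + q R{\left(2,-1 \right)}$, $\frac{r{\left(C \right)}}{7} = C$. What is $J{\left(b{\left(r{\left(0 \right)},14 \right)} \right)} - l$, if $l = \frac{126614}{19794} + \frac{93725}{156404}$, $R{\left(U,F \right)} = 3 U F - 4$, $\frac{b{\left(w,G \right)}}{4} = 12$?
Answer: $- \frac{750739789817}{1547930388} \approx -485.0$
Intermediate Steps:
$r{\left(C \right)} = 7 C$
$b{\left(w,G \right)} = 48$ ($b{\left(w,G \right)} = 4 \cdot 12 = 48$)
$R{\left(U,F \right)} = -4 + 3 F U$ ($R{\left(U,F \right)} = 3 F U - 4 = -4 + 3 F U$)
$l = \frac{10829064353}{1547930388}$ ($l = 126614 \cdot \frac{1}{19794} + 93725 \cdot \frac{1}{156404} = \frac{63307}{9897} + \frac{93725}{156404} = \frac{10829064353}{1547930388} \approx 6.9958$)
$J{\left(q \right)} = 2 - 10 q$ ($J{\left(q \right)} = 2 + q \left(-4 + 3 \left(-1\right) 2\right) = 2 + q \left(-4 - 6\right) = 2 + q \left(-10\right) = 2 - 10 q$)
$J{\left(b{\left(r{\left(0 \right)},14 \right)} \right)} - l = \left(2 - 480\right) - \frac{10829064353}{1547930388} = -478 - \frac{10829064353}{1547930388} = - \frac{750739789817}{1547930388}$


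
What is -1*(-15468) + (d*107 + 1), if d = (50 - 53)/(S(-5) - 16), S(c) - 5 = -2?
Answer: 201418/13 ≈ 15494.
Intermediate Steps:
S(c) = 3 (S(c) = 5 - 2 = 3)
d = 3/13 (d = (50 - 53)/(3 - 16) = -3/(-13) = -3*(-1/13) = 3/13 ≈ 0.23077)
-1*(-15468) + (d*107 + 1) = -1*(-15468) + ((3/13)*107 + 1) = 15468 + (321/13 + 1) = 15468 + 334/13 = 201418/13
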